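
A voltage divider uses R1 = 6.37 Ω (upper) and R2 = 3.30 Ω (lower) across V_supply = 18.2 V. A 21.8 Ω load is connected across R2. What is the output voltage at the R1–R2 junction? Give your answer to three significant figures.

V_out ≈ 5.65 V

R2 ‖ R_L = (3.30 × 21.8)/(3.30 + 21.8) = 2.866 Ω.
Now apply the divider: V_out = 18.2 × 0.3103 = 5.648 V.
(Unloaded it would be 6.21 V; the load pulls it down.)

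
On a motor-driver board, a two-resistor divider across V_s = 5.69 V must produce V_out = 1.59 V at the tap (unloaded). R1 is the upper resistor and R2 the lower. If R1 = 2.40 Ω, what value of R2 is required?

R2 ≈ 0.931 Ω

The divider ratio is R2/(R1+R2) = 1.59/5.69 = 0.2794.
So R2 = R1 · V_out/(V_s − V_out) = 2.40 × 1.59/(5.69 − 1.59) = 2.40 × 0.3878 = 0.9307 Ω.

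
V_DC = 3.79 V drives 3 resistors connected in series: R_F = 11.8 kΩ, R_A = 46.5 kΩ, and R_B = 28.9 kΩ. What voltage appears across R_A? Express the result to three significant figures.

V ≈ 2.02 V

Series total: ΣR = 11.8 + 46.5 + 28.9 = 87.20 kΩ.
Voltage divider: V = V_DC · (46.50 / 87.20) = 3.79 × 0.5333 = 2.021 V.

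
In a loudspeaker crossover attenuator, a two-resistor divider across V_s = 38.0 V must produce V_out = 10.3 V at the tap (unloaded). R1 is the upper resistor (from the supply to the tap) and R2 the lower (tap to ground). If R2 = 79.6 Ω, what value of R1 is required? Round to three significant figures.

The divider ratio is R2/(R1+R2) = 10.3/38.0 = 0.2711.
R1 = R2·(1/k − 1) = 79.6 × 2.689 = 214.1 Ω.

R1 ≈ 214 Ω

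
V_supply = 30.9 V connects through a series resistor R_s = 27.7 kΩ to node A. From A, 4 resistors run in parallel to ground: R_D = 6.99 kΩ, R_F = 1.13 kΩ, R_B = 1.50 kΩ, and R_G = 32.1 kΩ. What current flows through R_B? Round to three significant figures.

I ≈ 0.422 mA

Parallel bank: R_p = 1/(1/6.99 + 1/1.13 + 1/1.50 + 1/32.1) = 0.5794 kΩ.
V_A = 30.9 × 0.5794/28.28 = 0.6331 V.
I(R_B) = V_A / R_B = 0.6331/1.50 = 0.4221 mA.
(Check via current divider: I_total = 1.093 mA; share G_k/ΣG = 0.3863 → same result.)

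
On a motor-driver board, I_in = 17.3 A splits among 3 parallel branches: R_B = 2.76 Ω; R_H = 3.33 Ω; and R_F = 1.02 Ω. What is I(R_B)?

ΣG = 1/2.76 + 1/3.33 + 1/1.02 = 1.643.
By the current-divider rule, I = I_in · G_k/ΣG = 17.3 × 0.2205 = 3.815 A.

I ≈ 3.82 A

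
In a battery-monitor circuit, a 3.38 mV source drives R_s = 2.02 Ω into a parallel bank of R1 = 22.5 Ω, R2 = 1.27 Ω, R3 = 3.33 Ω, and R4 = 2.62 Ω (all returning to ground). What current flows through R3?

Parallel bank: R_p = 1/(1/22.5 + 1/1.27 + 1/3.33 + 1/2.62) = 0.6606 Ω.
V_A = 3.38 × 0.6606/2.681 = 0.8329 mV.
Branch current I = V_A/R3 = 0.8329/3.33 = 0.2501 mA.

I ≈ 0.250 mA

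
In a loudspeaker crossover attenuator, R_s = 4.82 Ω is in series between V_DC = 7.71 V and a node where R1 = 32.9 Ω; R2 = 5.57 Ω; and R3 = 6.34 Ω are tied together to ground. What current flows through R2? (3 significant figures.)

I ≈ 0.499 A

Equivalent of the parallel group: R_p = 2.720 Ω.
Node voltage V_A = V_DC · R_p/(R_s + R_p) = 7.71 × 0.3607 = 2.781 V.
Branch current I = V_A/R2 = 2.781/5.57 = 0.4993 A.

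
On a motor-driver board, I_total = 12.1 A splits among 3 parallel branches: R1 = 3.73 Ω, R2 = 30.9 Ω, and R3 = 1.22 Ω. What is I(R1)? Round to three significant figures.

Conductances: ΣG = 1/3.73 + 1/30.9 + 1/1.22 = 1.120 (1/Ω).
R1 takes the fraction G_k/ΣG = 0.2681/1.120 = 0.2393, so I = 12.1 × 0.2393 = 2.896 A.

I ≈ 2.90 A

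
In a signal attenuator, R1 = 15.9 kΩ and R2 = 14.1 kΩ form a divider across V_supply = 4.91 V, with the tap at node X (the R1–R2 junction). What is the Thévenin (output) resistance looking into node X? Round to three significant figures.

R_th ≈ 7.47 kΩ

With V_supply suppressed (replaced by a short), R_th = R1 ‖ R2 = (15.90 × 14.1)/(15.90 + 14.1) = 7.473 kΩ.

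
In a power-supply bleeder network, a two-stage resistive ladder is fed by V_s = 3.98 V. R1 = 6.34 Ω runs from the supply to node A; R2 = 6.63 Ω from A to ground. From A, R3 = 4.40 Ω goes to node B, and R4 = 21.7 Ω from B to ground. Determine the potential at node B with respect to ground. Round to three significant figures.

The second stage (R3 + R4 = 26.10 Ω) loads node A in parallel with R2.
Effective lower resistance at A: R2 ‖ 26.10 = 5.287 Ω.
V_A = 3.98 × 5.287/(6.34 + 5.287) = 1.810 V.
Stage 2 is unloaded, so V_B = V_A · R4/(R3+R4) = 1.810 × 21.7/26.10 = 1.505 V.

V_B ≈ 1.50 V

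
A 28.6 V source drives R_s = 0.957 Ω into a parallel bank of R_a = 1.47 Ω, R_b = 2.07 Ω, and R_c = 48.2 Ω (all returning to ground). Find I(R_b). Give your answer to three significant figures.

I ≈ 6.48 A

Equivalent of the parallel group: R_p = 0.8445 Ω.
V_A = 28.6 × 0.8445/1.802 = 13.41 V.
Branch current I = V_A/R_b = 13.41/2.07 = 6.477 A.
(Equivalently: I_total = 15.88 A, then current-divider fraction G_k/ΣG = 0.4080.)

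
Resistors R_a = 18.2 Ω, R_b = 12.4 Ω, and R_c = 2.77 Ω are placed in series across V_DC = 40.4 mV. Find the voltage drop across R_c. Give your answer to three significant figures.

V ≈ 3.35 mV

ΣR = 18.2 + 12.4 + 2.77 = 33.37 Ω.
Voltage divider: V = V_DC · (2.770 / 33.37) = 40.4 × 0.08301 = 3.354 mV.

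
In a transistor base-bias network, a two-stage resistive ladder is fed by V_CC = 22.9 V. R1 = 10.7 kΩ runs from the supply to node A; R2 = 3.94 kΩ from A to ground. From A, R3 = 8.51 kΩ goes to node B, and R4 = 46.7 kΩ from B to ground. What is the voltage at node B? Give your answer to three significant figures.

V_B ≈ 4.95 V

Looking into the second stage from A: R3 + R4 = 55.21 kΩ appears in parallel with R2.
Effective lower resistance at A: R2 ‖ 55.21 = 3.678 kΩ.
V_A = 22.9 × 3.678/(10.7 + 3.678) = 5.857 V.
V_B = V_A × 0.8459 = 4.955 V.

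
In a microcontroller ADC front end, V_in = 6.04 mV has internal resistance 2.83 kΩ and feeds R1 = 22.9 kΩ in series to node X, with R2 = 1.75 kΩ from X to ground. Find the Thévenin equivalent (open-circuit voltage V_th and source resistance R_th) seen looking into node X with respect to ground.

R1' = 2.83 + 22.9 = 25.73 kΩ (source resistance + R1).
Open-circuit (no load on X): V_th = V_in · R2/(R1' + R2) = 6.04 × 1.75/(25.73 + 1.75) = 0.3846 mV.
Looking into X with the source shorted: R_th = R1'·R2/(R1'+R2) = 25.73 × 1.75/27.48 = 1.639 kΩ.

V_th ≈ 0.385 mV, R_th ≈ 1.64 kΩ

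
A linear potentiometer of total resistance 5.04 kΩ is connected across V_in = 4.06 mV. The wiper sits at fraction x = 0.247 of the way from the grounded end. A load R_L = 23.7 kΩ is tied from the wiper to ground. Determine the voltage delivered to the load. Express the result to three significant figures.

V_out ≈ 0.965 mV

Lower segment x·R_p = 1.245 kΩ; upper segment (1−x)·R_p = 3.795 kΩ.
(x·R_p) ‖ R_L = 1.183 kΩ.
Then V_out = V_in · 1.183/(3.795 + 1.183) = 0.9647 mV.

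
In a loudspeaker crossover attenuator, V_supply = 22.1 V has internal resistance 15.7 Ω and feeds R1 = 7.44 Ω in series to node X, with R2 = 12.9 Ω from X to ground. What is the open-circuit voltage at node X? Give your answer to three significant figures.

R1' = 15.7 + 7.44 = 23.14 Ω (source resistance + R1).
V_th is the unloaded tap voltage: V_supply · R2/(R1'+R2) = 22.1 × 0.3579 = 7.910 V.

V_th ≈ 7.91 V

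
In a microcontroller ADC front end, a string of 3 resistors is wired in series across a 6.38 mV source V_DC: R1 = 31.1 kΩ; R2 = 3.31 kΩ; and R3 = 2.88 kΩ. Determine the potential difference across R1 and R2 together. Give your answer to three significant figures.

ΣR = 31.1 + 3.31 + 2.88 = 37.29 kΩ.
R_{R1..R2} = 31.1 + 3.31 = 34.41 kΩ.
Voltage divider: V = V_DC · (34.41 / 37.29) = 6.38 × 0.9228 = 5.887 mV.

V ≈ 5.89 mV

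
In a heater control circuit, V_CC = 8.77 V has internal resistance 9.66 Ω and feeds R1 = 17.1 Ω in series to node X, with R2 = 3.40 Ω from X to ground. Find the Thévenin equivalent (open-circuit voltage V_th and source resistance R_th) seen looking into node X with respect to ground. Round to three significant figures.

R1' = 9.66 + 17.1 = 26.76 Ω (source resistance + R1).
With X open, the divider is unloaded: V_th = 8.77 × 3.40/30.16 = 0.9887 V.
Zeroing V_CC shorts the top of R1' to ground, so R_th = R1' ‖ R2 = 3.017 Ω.

V_th ≈ 0.989 V, R_th ≈ 3.02 Ω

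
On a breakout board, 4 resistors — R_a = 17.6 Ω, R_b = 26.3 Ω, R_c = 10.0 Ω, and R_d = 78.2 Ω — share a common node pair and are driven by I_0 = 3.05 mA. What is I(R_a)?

I ≈ 0.835 mA

Conductances: ΣG = 1/17.6 + 1/26.3 + 1/10.0 + 1/78.2 = 0.2076 (1/Ω).
Current divider: I(R_a) = I_0 · G_k/ΣG = 3.05 × (0.05682/0.2076) = 3.05 × 0.2737 = 0.8346 mA.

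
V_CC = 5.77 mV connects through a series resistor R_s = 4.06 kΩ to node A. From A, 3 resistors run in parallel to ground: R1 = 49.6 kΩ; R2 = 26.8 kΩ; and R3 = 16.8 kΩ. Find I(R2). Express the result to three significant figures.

I ≈ 0.146 µA

Parallel bank: R_p = 1/(1/49.6 + 1/26.8 + 1/16.8) = 8.547 kΩ.
V_A = 5.77 × 8.547/12.61 = 3.912 mV.
I(R2) = V_A / R2 = 3.912/26.8 = 0.1460 µA.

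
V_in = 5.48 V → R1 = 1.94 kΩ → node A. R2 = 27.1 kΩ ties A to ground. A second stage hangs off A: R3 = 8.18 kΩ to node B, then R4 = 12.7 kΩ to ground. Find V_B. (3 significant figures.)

V_B ≈ 2.86 V

The second stage (R3 + R4 = 20.88 kΩ) loads node A in parallel with R2.
R2 ‖ (R3+R4) = 11.79 kΩ.
First divider: V_A = V_in · 11.79/(1.94 + 11.79) = 4.706 V.
Then the unloaded second divider: V_B = V_A × R4/(R3+R4) = 4.706 × 0.6082 = 2.862 V.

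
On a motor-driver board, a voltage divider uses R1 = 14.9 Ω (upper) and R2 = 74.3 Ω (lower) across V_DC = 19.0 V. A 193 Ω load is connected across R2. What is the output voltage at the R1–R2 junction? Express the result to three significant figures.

R2 ‖ R_L = (74.3 × 193)/(74.3 + 193) = 53.65 Ω.
Then V_out = V_DC · R2'/(R1 + R2') = 19.0 × 53.65/68.55 = 14.87 V.

V_out ≈ 14.9 V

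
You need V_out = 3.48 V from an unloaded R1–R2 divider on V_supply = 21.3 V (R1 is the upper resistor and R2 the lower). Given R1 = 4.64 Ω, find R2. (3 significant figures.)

The divider ratio is R2/(R1+R2) = 3.48/21.3 = 0.1634.
Rearranging, R2 = R1·k/(1−k) = 4.64 × 0.1953 = 0.9061 Ω.

R2 ≈ 0.906 Ω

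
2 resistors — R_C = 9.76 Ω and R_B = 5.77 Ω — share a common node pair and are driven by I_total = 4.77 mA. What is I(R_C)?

I ≈ 1.77 mA

With just two branches, the current splits inversely with resistance.
So I = 4.77 × 5.77/15.53 = 1.772 mA.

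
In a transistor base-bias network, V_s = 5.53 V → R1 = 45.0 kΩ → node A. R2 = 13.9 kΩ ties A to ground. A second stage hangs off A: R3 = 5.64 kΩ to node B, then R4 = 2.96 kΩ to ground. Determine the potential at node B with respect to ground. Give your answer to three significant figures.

V_B ≈ 0.201 V

Looking into the second stage from A: R3 + R4 = 8.600 kΩ appears in parallel with R2.
Effective lower resistance at A: R2 ‖ 8.600 = 5.313 kΩ.
V_A = 5.53 × 5.313/(45.0 + 5.313) = 0.5840 V.
Then the unloaded second divider: V_B = V_A × R4/(R3+R4) = 0.5840 × 0.3442 = 0.2010 V.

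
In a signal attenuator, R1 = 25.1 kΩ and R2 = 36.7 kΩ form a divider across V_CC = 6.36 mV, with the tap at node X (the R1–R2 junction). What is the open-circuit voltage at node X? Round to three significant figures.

V_th is the unloaded tap voltage: V_CC · R2/(R1+R2) = 6.36 × 0.5939 = 3.777 mV.

V_th ≈ 3.78 mV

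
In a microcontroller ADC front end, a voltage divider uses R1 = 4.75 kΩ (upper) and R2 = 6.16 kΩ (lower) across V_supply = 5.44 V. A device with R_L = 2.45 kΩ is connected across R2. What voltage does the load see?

First combine the lower leg with the load: R2 ‖ R_L = 1.753 kΩ.
Now apply the divider: V_out = 5.44 × 0.2696 = 1.466 V.
(Unloaded it would be 3.07 V; the load pulls it down.)

V_out ≈ 1.47 V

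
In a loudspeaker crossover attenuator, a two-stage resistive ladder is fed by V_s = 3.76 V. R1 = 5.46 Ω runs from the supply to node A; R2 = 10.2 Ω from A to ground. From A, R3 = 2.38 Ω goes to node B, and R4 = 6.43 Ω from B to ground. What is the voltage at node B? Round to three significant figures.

Looking into the second stage from A: R3 + R4 = 8.810 Ω appears in parallel with R2.
Effective lower resistance at A: R2 ‖ 8.810 = 4.727 Ω.
First divider: V_A = V_s · 4.727/(5.46 + 4.727) = 1.745 V.
Then the unloaded second divider: V_B = V_A × R4/(R3+R4) = 1.745 × 0.7299 = 1.273 V.

V_B ≈ 1.27 V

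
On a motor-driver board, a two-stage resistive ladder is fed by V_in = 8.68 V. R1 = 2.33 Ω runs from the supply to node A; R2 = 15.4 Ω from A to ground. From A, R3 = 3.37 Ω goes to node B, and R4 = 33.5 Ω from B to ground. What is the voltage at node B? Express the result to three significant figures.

The second stage (R3 + R4 = 36.87 Ω) loads node A in parallel with R2.
Effective lower resistance at A: R2 ‖ 36.87 = 10.86 Ω.
So V_A = 8.68 × 0.8234 = 7.147 V.
Stage 2 is unloaded, so V_B = V_A · R4/(R3+R4) = 7.147 × 33.5/36.87 = 6.494 V.

V_B ≈ 6.49 V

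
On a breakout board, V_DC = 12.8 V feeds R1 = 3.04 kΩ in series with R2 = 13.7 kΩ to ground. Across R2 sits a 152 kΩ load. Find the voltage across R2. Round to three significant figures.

V_out ≈ 10.3 V

R2 ‖ R_L = (13.7 × 152)/(13.7 + 152) = 12.57 kΩ.
Then V_out = V_DC · R2'/(R1 + R2') = 12.8 × 12.57/15.61 = 10.31 V.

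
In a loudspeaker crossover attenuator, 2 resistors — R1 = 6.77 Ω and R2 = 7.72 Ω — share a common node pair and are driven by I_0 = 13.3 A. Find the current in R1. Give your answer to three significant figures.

I ≈ 7.09 A

Two-branch current divider: I_k = I_0 · R_other/(R_1 + R_2).
I(R1) = 13.3 × 7.72/(6.77 + 7.72) = 13.3 × 0.5328 = 7.086 A.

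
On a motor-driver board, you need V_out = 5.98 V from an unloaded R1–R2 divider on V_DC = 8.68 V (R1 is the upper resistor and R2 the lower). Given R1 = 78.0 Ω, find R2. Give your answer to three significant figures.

Required fraction k = V_out/V_DC = 0.6889.
Rearranging, R2 = R1·k/(1−k) = 78.0 × 2.215 = 172.8 Ω.

R2 ≈ 173 Ω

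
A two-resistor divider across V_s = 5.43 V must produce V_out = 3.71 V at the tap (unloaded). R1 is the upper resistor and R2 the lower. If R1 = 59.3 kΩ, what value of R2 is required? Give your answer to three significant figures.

R2 ≈ 128 kΩ

The divider ratio is R2/(R1+R2) = 3.71/5.43 = 0.6832.
Rearranging, R2 = R1·k/(1−k) = 59.3 × 2.157 = 127.9 kΩ.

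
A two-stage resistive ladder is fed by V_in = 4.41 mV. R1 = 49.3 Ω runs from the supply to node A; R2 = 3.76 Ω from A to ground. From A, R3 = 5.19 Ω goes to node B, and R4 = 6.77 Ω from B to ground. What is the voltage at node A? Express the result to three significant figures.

V_A ≈ 0.242 mV

The second stage (R3 + R4 = 11.96 Ω) loads node A in parallel with R2.
R2 ‖ (R3+R4) = 2.861 Ω.
So V_A = 4.41 × 0.05484 = 0.2419 mV.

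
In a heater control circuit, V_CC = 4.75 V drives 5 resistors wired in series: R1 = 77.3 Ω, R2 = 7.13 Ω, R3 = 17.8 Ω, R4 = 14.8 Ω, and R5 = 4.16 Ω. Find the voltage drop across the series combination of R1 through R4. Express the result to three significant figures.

V ≈ 4.59 V

Series total: ΣR = 77.3 + 7.13 + 17.8 + 14.8 + 4.16 = 121.2 Ω.
R_{R1..R4} = 77.3 + 7.13 + 17.8 + 14.8 = 117.0 Ω.
Voltage divider: V = V_CC · (117.0 / 121.2) = 4.75 × 0.9657 = 4.587 V.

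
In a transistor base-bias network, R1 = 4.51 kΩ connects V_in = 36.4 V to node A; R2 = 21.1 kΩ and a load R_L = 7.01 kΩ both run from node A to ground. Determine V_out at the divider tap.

V_out ≈ 19.6 V

The load sits in parallel with R2, giving an effective lower resistance R2' = R2·R_L/(R2+R_L) = 5.262 kΩ.
Voltage divider with the loaded lower leg: V_out = 36.4 × 5.262/(4.51 + 5.262) = 36.4 × 0.5385 = 19.60 V.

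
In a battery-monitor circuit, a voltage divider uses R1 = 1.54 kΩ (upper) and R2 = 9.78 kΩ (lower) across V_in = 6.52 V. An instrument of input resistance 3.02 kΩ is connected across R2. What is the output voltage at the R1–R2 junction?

The load sits in parallel with R2, giving an effective lower resistance R2' = R2·R_L/(R2+R_L) = 2.307 kΩ.
Then V_out = V_in · R2'/(R1 + R2') = 6.52 × 2.307/3.847 = 3.910 V.

V_out ≈ 3.91 V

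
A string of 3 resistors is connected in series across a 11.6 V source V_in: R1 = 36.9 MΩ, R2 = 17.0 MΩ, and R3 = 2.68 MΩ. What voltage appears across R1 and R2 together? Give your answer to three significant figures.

V ≈ 11.1 V

ΣR = 36.9 + 17.0 + 2.68 = 56.58 MΩ.
R_{R1..R2} = 36.9 + 17.0 = 53.90 MΩ.
By the voltage-divider rule, V = 11.6 × 53.90/56.58 = 11.05 V.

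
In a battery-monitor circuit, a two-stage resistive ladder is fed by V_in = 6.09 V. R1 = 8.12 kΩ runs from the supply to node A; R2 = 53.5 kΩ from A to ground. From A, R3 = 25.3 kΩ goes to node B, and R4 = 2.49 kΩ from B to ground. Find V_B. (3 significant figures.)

V_B ≈ 0.378 V

The second stage (R3 + R4 = 27.79 kΩ) loads node A in parallel with R2.
Effective lower resistance at A: R2 ‖ 27.79 = 18.29 kΩ.
V_A = 6.09 × 18.29/(8.12 + 18.29) = 4.218 V.
V_B = V_A × 0.08960 = 0.3779 V.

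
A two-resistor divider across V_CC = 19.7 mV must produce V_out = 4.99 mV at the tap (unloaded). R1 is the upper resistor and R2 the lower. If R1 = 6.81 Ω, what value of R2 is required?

The divider ratio is R2/(R1+R2) = 4.99/19.7 = 0.2533.
Rearranging, R2 = R1·k/(1−k) = 6.81 × 0.3392 = 2.310 Ω.

R2 ≈ 2.31 Ω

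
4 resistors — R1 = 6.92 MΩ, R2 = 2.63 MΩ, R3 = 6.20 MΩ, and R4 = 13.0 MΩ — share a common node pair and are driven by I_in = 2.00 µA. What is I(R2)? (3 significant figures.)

I ≈ 0.997 µA

Conductances: ΣG = 1/6.92 + 1/2.63 + 1/6.20 + 1/13.0 = 0.7630 (1/MΩ).
Current divider: I(R2) = I_in · G_k/ΣG = 2.00 × (0.3802/0.7630) = 2.00 × 0.4984 = 0.9967 µA.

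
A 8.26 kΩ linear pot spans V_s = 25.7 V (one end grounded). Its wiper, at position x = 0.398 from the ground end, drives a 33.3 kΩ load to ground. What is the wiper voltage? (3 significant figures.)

V_out ≈ 9.65 V

Split the track: R_lower = x·R_p = 3.287 kΩ, R_upper = (1−x)·R_p = 4.973 kΩ.
R_L loads the lower segment: effective lower R = 2.992 kΩ.
Loaded-divider output: V_out = 25.7 × 0.3757 = 9.655 V.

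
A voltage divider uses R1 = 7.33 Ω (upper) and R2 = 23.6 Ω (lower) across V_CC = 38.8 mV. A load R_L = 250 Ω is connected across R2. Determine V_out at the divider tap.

R2 ‖ R_L = (23.6 × 250)/(23.6 + 250) = 21.56 Ω.
Then V_out = V_CC · R2'/(R1 + R2') = 38.8 × 21.56/28.89 = 28.96 mV.
(Unloaded it would be 29.6 mV; the load pulls it down.)

V_out ≈ 29.0 mV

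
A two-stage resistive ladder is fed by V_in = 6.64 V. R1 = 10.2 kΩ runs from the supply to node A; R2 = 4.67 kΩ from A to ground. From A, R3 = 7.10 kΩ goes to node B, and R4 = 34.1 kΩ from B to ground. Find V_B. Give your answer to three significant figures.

Node A sees R2 in parallel with the series input of stage 2, R3 + R4 = 41.20 kΩ.
Effective lower resistance at A: R2 ‖ 41.20 = 4.195 kΩ.
First divider: V_A = V_in · 4.195/(10.2 + 4.195) = 1.935 V.
V_B = V_A × 0.8277 = 1.601 V.

V_B ≈ 1.60 V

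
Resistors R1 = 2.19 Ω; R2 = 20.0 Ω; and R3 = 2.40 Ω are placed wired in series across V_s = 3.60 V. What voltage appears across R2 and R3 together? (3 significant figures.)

V ≈ 3.28 V

Series total: ΣR = 2.19 + 20.0 + 2.40 = 24.59 Ω.
R_{R2..R3} = 20.0 + 2.40 = 22.40 Ω.
V = V_s · R/ΣR = 3.60 × 0.9109 = 3.279 V.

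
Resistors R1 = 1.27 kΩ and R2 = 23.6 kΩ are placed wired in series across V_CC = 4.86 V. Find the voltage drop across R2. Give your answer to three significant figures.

V ≈ 4.61 V

Total series resistance ΣR = 1.27 + 23.6 = 24.87 kΩ.
By the voltage-divider rule, V = 4.86 × 23.60/24.87 = 4.612 V.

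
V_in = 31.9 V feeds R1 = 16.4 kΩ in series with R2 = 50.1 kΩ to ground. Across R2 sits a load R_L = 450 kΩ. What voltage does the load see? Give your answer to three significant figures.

V_out ≈ 23.4 V

First combine the lower leg with the load: R2 ‖ R_L = 45.08 kΩ.
Now apply the divider: V_out = 31.9 × 0.7333 = 23.39 V.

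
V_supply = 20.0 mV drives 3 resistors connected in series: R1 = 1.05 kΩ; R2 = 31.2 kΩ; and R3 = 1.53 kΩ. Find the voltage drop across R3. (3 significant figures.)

ΣR = 1.05 + 31.2 + 1.53 = 33.78 kΩ.
Voltage divider: V = V_supply · (1.530 / 33.78) = 20.0 × 0.04529 = 0.9059 mV.

V ≈ 0.906 mV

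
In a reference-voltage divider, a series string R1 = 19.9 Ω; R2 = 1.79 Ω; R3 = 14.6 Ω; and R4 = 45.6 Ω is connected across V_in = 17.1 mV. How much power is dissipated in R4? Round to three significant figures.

P ≈ 1.99 µW

ΣR = 81.89 Ω → I = 17.1/81.89 = 0.2088 mA.
P(R4) = I²·R4 = (0.2088)² × 45.6 = 1.988 µW.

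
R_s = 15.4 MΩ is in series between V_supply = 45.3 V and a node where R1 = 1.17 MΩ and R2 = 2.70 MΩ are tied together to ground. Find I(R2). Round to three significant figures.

Parallel bank: R_p = 1/(1/1.17 + 1/2.70) = 0.8163 MΩ.
Node voltage V_A = V_supply · R_p/(R_s + R_p) = 45.3 × 0.05034 = 2.280 V.
I(R2) = V_A / R2 = 2.280/2.70 = 0.8445 µA.
(Check via current divider: I_total = 2.793 µA; share G_k/ΣG = 0.3023 → same result.)

I ≈ 0.845 µA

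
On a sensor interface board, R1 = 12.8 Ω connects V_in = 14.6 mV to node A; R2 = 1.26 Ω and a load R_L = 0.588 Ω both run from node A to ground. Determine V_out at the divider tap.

V_out ≈ 0.443 mV

The load sits in parallel with R2, giving an effective lower resistance R2' = R2·R_L/(R2+R_L) = 0.4009 Ω.
Voltage divider with the loaded lower leg: V_out = 14.6 × 0.4009/(12.8 + 0.4009) = 14.6 × 0.03037 = 0.4434 mV.
(Unloaded it would be 1.31 mV; the load pulls it down.)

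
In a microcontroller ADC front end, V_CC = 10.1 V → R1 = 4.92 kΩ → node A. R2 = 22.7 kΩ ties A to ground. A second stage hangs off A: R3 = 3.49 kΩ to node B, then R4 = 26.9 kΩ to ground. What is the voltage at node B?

The second stage (R3 + R4 = 30.39 kΩ) loads node A in parallel with R2.
Effective lower resistance at A: R2 ‖ 30.39 = 12.99 kΩ.
First divider: V_A = V_CC · 12.99/(4.92 + 12.99) = 7.326 V.
Then the unloaded second divider: V_B = V_A × R4/(R3+R4) = 7.326 × 0.8852 = 6.485 V.

V_B ≈ 6.48 V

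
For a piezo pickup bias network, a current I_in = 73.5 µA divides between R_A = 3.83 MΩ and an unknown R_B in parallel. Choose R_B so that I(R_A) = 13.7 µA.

R_B ≈ 0.877 MΩ

The fraction through R_A equals R_B/(R_A+R_B).
With f = 0.1864, R_B = R_A · f/(1−f) = 3.83 × 0.2291 = 0.8774 MΩ.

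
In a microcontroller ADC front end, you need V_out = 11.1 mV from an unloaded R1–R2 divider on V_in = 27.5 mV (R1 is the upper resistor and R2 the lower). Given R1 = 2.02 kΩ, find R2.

V_out/V_in = R2/(R1+R2) = 0.4036.
Rearranging, R2 = R1·k/(1−k) = 2.02 × 0.6768 = 1.367 kΩ.

R2 ≈ 1.37 kΩ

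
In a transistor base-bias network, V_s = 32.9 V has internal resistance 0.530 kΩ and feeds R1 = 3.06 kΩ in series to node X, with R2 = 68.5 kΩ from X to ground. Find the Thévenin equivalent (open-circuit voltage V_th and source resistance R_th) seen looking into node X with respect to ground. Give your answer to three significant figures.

R1' = 0.530 + 3.06 = 3.590 kΩ (source resistance + R1).
Open-circuit (no load on X): V_th = V_s · R2/(R1' + R2) = 32.9 × 68.5/(3.590 + 68.5) = 31.26 V.
Looking into X with the source shorted: R_th = R1'·R2/(R1'+R2) = 3.590 × 68.5/72.09 = 3.411 kΩ.

V_th ≈ 31.3 V, R_th ≈ 3.41 kΩ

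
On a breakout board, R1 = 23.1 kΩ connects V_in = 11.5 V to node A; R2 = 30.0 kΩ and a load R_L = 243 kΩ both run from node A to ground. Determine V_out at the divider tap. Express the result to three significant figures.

The load sits in parallel with R2, giving an effective lower resistance R2' = R2·R_L/(R2+R_L) = 26.70 kΩ.
Then V_out = V_in · R2'/(R1 + R2') = 11.5 × 26.70/49.80 = 6.166 V.

V_out ≈ 6.17 V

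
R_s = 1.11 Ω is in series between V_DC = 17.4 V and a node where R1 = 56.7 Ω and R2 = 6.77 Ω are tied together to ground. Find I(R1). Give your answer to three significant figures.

Equivalent of the parallel group: R_p = 6.048 Ω.
V_A by voltage divider: V_A = 17.4 × 6.048/(1.11 + 6.048) = 14.70 V.
I(R1) = V_A / R1 = 14.70/56.7 = 0.2593 A.

I ≈ 0.259 A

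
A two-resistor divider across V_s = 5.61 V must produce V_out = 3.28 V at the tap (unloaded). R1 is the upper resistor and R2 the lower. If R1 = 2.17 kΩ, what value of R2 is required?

The divider ratio is R2/(R1+R2) = 3.28/5.61 = 0.5847.
Rearranging, R2 = R1·k/(1−k) = 2.17 × 1.408 = 3.055 kΩ.

R2 ≈ 3.05 kΩ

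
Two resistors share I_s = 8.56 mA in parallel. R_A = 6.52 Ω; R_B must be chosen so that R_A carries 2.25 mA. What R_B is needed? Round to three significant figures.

R_B ≈ 2.32 Ω

In a two-way split, I_A/I_s = R_B/(R_A + R_B).
2.25/8.56 = R_B/(R_A + R_B) → R_B = R_A · (0.2629)/(1 − 0.2629) = 6.52 × 0.3566 = 2.325 Ω.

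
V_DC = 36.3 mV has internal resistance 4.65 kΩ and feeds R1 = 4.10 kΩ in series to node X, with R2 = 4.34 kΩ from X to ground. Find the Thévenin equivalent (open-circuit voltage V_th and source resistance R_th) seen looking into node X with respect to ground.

V_th ≈ 12.0 mV, R_th ≈ 2.90 kΩ

R1' = 4.65 + 4.10 = 8.750 kΩ (source resistance + R1).
Open-circuit (no load on X): V_th = V_DC · R2/(R1' + R2) = 36.3 × 4.34/(8.750 + 4.34) = 12.04 mV.
Looking into X with the source shorted: R_th = R1'·R2/(R1'+R2) = 8.750 × 4.34/13.09 = 2.901 kΩ.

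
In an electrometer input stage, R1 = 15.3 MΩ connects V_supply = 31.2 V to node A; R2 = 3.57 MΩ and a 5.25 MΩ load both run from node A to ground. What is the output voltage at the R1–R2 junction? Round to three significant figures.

V_out ≈ 3.80 V

The load sits in parallel with R2, giving an effective lower resistance R2' = R2·R_L/(R2+R_L) = 2.125 MΩ.
Now apply the divider: V_out = 31.2 × 0.1220 = 3.805 V.
(Unloaded it would be 5.90 V; the load pulls it down.)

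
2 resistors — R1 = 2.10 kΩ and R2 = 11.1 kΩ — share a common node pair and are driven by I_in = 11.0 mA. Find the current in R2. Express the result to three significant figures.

Two-branch current divider: I_k = I_in · R_other/(R_1 + R_2).
I(R2) = 11.0 × 2.10/(2.10 + 11.1) = 11.0 × 0.1591 = 1.750 mA.

I ≈ 1.75 mA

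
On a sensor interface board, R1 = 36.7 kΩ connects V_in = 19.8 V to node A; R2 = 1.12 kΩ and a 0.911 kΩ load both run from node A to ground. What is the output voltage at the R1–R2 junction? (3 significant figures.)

The load sits in parallel with R2, giving an effective lower resistance R2' = R2·R_L/(R2+R_L) = 0.5024 kΩ.
Then V_out = V_in · R2'/(R1 + R2') = 19.8 × 0.5024/37.20 = 0.2674 V.
(Unloaded it would be 0.586 V; the load pulls it down.)

V_out ≈ 0.267 V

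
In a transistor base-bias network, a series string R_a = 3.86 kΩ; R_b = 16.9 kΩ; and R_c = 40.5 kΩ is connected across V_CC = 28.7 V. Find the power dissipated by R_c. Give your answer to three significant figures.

P ≈ 8.89 mW

ΣR = 61.26 kΩ → I = 28.7/61.26 = 0.4685 mA.
P(R_c) = I²·R_c = (0.4685)² × 40.5 = 8.889 mW.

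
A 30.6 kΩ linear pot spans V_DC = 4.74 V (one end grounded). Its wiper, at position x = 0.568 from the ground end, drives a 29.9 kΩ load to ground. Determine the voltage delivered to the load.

V_out ≈ 2.15 V

Split the track: R_lower = x·R_p = 17.38 kΩ, R_upper = (1−x)·R_p = 13.22 kΩ.
(x·R_p) ‖ R_L = 10.99 kΩ.
Then V_out = V_DC · 10.99/(13.22 + 10.99) = 2.152 V.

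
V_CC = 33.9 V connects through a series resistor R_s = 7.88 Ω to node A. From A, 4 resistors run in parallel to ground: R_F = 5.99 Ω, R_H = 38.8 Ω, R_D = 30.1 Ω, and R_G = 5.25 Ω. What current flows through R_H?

I ≈ 0.204 A

Equivalent of the parallel group: R_p = 2.401 Ω.
V_A by voltage divider: V_A = 33.9 × 2.401/(7.88 + 2.401) = 7.918 V.
Branch current I = V_A/R_H = 7.918/38.8 = 0.2041 A.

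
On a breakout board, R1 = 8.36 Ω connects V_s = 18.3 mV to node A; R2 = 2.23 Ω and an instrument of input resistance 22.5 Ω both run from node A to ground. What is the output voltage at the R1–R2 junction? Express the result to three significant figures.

The load sits in parallel with R2, giving an effective lower resistance R2' = R2·R_L/(R2+R_L) = 2.029 Ω.
Now apply the divider: V_out = 18.3 × 0.1953 = 3.574 mV.

V_out ≈ 3.57 mV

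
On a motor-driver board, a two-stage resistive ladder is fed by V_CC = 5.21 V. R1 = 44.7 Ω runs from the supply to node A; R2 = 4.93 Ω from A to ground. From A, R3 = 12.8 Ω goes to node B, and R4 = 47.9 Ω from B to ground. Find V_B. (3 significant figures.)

The second stage (R3 + R4 = 60.70 Ω) loads node A in parallel with R2.
Effective lower resistance at A: R2 ‖ 60.70 = 4.560 Ω.
First divider: V_A = V_CC · 4.560/(44.7 + 4.560) = 0.4823 V.
V_B = V_A × 0.7891 = 0.3806 V.

V_B ≈ 0.381 V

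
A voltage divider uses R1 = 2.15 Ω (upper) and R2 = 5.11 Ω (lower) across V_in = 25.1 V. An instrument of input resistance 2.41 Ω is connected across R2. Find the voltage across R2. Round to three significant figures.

First combine the lower leg with the load: R2 ‖ R_L = 1.638 Ω.
Now apply the divider: V_out = 25.1 × 0.4324 = 10.85 V.

V_out ≈ 10.9 V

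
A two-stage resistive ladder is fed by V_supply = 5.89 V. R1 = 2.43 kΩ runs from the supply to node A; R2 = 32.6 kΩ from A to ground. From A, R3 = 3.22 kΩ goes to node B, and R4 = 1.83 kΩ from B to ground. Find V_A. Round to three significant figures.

Looking into the second stage from A: R3 + R4 = 5.050 kΩ appears in parallel with R2.
Effective lower resistance at A: R2 ‖ 5.050 = 4.373 kΩ.
So V_A = 5.89 × 0.6428 = 3.786 V.

V_A ≈ 3.79 V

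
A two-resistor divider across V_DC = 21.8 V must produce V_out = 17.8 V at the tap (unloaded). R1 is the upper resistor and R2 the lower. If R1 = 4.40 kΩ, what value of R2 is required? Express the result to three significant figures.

R2 ≈ 19.6 kΩ

The divider ratio is R2/(R1+R2) = 17.8/21.8 = 0.8165.
So R2 = R1 · V_out/(V_DC − V_out) = 4.40 × 17.8/(21.8 − 17.8) = 4.40 × 4.450 = 19.58 kΩ.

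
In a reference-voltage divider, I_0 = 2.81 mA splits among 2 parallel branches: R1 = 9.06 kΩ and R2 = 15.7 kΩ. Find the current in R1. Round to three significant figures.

With just two branches, the current splits inversely with resistance.
So I = 2.81 × 15.7/24.76 = 1.782 mA.

I ≈ 1.78 mA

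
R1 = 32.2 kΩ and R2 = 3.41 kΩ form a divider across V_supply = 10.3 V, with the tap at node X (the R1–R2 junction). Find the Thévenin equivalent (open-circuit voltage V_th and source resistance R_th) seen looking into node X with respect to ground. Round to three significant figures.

Open-circuit (no load on X): V_th = V_supply · R2/(R1 + R2) = 10.3 × 3.41/(32.20 + 3.41) = 0.9863 V.
With V_supply suppressed (replaced by a short), R_th = R1 ‖ R2 = (32.20 × 3.41)/(32.20 + 3.41) = 3.083 kΩ.

V_th ≈ 0.986 V, R_th ≈ 3.08 kΩ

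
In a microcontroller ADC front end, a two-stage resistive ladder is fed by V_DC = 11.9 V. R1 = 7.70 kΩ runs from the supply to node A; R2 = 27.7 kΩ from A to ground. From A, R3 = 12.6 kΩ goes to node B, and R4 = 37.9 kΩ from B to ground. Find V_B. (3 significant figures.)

The second stage (R3 + R4 = 50.50 kΩ) loads node A in parallel with R2.
R2 ‖ (R3+R4) = 17.89 kΩ.
First divider: V_A = V_DC · 17.89/(7.70 + 17.89) = 8.319 V.
Stage 2 is unloaded, so V_B = V_A · R4/(R3+R4) = 8.319 × 37.9/50.50 = 6.243 V.

V_B ≈ 6.24 V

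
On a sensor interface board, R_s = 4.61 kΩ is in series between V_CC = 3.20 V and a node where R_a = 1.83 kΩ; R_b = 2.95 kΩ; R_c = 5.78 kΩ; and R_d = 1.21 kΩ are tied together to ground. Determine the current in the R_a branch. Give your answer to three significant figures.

I ≈ 0.180 mA

Combine the parallel branches: R_p = (1/1.83 + 1/2.95 + 1/5.78 + 1/1.21)⁻¹ = 0.5305 kΩ.
V_A by voltage divider: V_A = 3.20 × 0.5305/(4.61 + 0.5305) = 0.3303 V.
I(R_a) = V_A / R_a = 0.3303/1.83 = 0.1805 mA.
(Equivalently: I_total = 0.6225 mA, then current-divider fraction G_k/ΣG = 0.2899.)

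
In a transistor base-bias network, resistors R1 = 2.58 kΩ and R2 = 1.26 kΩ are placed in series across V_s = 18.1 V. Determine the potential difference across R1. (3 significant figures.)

V ≈ 12.2 V

Series total: ΣR = 2.58 + 1.26 = 3.840 kΩ.
Voltage divider: V = V_s · (2.580 / 3.840) = 18.1 × 0.6719 = 12.16 V.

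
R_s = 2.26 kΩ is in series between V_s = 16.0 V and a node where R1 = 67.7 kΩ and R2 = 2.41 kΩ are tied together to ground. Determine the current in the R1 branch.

Parallel bank: R_p = 1/(1/67.7 + 1/2.41) = 2.327 kΩ.
V_A = 16.0 × 2.327/4.587 = 8.117 V.
I(R1) = V_A / R1 = 8.117/67.7 = 0.1199 mA.
(Equivalently: I_total = 3.488 mA, then current-divider fraction G_k/ΣG = 0.03437.)

I ≈ 0.120 mA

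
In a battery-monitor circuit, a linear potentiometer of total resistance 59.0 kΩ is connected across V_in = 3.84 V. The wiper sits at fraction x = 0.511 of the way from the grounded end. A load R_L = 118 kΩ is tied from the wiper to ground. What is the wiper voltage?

Lower segment x·R_p = 30.15 kΩ; upper segment (1−x)·R_p = 28.85 kΩ.
(x·R_p) ‖ R_L = 24.01 kΩ.
Then V_out = V_in · 24.01/(28.85 + 24.01) = 1.744 V.

V_out ≈ 1.74 V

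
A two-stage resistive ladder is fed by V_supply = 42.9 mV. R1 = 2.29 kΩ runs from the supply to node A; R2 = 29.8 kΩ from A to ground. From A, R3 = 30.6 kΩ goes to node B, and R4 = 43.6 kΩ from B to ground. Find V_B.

V_B ≈ 22.8 mV

Looking into the second stage from A: R3 + R4 = 74.20 kΩ appears in parallel with R2.
R2 ‖ (R3+R4) = 21.26 kΩ.
So V_A = 42.9 × 0.9028 = 38.73 mV.
Then the unloaded second divider: V_B = V_A × R4/(R3+R4) = 38.73 × 0.5876 = 22.76 mV.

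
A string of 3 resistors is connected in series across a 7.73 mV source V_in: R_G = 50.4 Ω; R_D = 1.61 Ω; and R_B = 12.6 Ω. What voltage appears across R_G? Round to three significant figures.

Total series resistance ΣR = 50.4 + 1.61 + 12.6 = 64.61 Ω.
By the voltage-divider rule, V = 7.73 × 50.40/64.61 = 6.030 mV.

V ≈ 6.03 mV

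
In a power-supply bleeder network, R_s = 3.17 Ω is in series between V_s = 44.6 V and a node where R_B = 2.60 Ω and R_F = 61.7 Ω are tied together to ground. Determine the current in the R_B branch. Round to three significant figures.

Combine the parallel branches: R_p = (1/2.60 + 1/61.7)⁻¹ = 2.495 Ω.
V_A by voltage divider: V_A = 44.6 × 2.495/(3.17 + 2.495) = 19.64 V.
I(R_B) = V_A / R_B = 19.64/2.60 = 7.555 A.
(Check via current divider: I_total = 7.873 A; share G_k/ΣG = 0.9596 → same result.)

I ≈ 7.55 A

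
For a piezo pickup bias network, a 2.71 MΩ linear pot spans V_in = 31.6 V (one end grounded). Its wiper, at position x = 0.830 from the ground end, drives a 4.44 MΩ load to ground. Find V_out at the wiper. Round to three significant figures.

V_out ≈ 24.1 V

Split the track: R_lower = x·R_p = 2.249 MΩ, R_upper = (1−x)·R_p = 0.4607 MΩ.
R_L loads the lower segment: effective lower R = 1.493 MΩ.
V_out = 31.6 × 1.493/(0.4607 + 1.493) = 24.15 V.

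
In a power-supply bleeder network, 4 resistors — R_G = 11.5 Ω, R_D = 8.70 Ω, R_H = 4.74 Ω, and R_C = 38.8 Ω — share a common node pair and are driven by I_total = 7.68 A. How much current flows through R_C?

Total conductance ΣG = 1/11.5 + 1/8.70 + 1/4.74 + 1/38.8 = 0.4386 (units of 1/Ω).
R_C takes the fraction G_k/ΣG = 0.02577/0.4386 = 0.05876, so I = 7.68 × 0.05876 = 0.4513 A.

I ≈ 0.451 A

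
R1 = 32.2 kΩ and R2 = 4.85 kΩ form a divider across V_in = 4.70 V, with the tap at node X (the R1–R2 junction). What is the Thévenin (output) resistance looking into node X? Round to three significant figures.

R_th ≈ 4.22 kΩ

With V_in suppressed (replaced by a short), R_th = R1 ‖ R2 = (32.20 × 4.85)/(32.20 + 4.85) = 4.215 kΩ.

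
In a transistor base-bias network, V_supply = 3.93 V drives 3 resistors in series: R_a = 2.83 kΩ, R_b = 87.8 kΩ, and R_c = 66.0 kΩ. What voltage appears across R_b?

V ≈ 2.20 V

ΣR = 2.83 + 87.8 + 66.0 = 156.6 kΩ.
By the voltage-divider rule, V = 3.93 × 87.80/156.6 = 2.203 V.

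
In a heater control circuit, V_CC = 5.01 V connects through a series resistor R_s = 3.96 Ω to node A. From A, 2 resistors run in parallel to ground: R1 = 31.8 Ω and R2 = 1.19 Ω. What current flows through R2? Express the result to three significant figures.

Equivalent of the parallel group: R_p = 1.147 Ω.
Node voltage V_A = V_CC · R_p/(R_s + R_p) = 5.01 × 0.2246 = 1.125 V.
Branch current I = V_A/R2 = 1.125/1.19 = 0.9456 A.
(Equivalently: I_total = 0.9810 A, then current-divider fraction G_k/ΣG = 0.9639.)

I ≈ 0.946 A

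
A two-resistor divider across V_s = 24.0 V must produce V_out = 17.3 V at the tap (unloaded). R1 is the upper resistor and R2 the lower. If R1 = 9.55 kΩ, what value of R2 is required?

The divider ratio is R2/(R1+R2) = 17.3/24.0 = 0.7208.
So R2 = R1 · V_out/(V_s − V_out) = 9.55 × 17.3/(24.0 − 17.3) = 9.55 × 2.582 = 24.66 kΩ.

R2 ≈ 24.7 kΩ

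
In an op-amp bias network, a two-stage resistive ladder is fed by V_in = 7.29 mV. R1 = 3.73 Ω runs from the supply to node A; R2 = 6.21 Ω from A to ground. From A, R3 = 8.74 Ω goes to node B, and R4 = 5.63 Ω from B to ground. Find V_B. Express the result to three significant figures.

V_B ≈ 1.54 mV

Node A sees R2 in parallel with the series input of stage 2, R3 + R4 = 14.37 Ω.
Effective lower resistance at A: R2 ‖ 14.37 = 4.336 Ω.
First divider: V_A = V_in · 4.336/(3.73 + 4.336) = 3.919 mV.
V_B = V_A × 0.3918 = 1.535 mV.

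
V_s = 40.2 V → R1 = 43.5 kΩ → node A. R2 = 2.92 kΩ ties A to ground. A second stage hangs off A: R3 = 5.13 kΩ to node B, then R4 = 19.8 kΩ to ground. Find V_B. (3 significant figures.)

V_B ≈ 1.81 V

The second stage (R3 + R4 = 24.93 kΩ) loads node A in parallel with R2.
R2 ‖ (R3+R4) = 2.614 kΩ.
V_A = 40.2 × 2.614/(43.5 + 2.614) = 2.279 V.
V_B = V_A × 0.7942 = 1.810 V.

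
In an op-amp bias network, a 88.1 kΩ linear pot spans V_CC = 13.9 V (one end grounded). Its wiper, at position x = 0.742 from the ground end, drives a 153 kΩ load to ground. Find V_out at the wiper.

The pot divides into 22.73 kΩ above the wiper and 65.37 kΩ below.
(x·R_p) ‖ R_L = 45.80 kΩ.
Then V_out = V_CC · 45.80/(22.73 + 45.80) = 9.290 V.

V_out ≈ 9.29 V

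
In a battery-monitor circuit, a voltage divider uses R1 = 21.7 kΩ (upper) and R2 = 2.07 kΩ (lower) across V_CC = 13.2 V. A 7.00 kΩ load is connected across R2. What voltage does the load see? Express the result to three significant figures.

V_out ≈ 0.905 V

First combine the lower leg with the load: R2 ‖ R_L = 1.598 kΩ.
Voltage divider with the loaded lower leg: V_out = 13.2 × 1.598/(21.7 + 1.598) = 13.2 × 0.06857 = 0.9052 V.
(Unloaded it would be 1.15 V; the load pulls it down.)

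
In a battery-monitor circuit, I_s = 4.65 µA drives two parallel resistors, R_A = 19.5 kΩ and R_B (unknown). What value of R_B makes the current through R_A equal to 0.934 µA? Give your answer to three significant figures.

Two-branch current divider: I_A = I_s · R_B/(R_A + R_B).
0.934/4.65 = R_B/(R_A + R_B) → R_B = R_A · (0.2009)/(1 − 0.2009) = 19.5 × 0.2513 = 4.901 kΩ.

R_B ≈ 4.90 kΩ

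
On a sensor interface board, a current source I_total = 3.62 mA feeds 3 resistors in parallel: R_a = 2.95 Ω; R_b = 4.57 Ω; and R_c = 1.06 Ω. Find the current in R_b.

I ≈ 0.528 mA

Total conductance ΣG = 1/2.95 + 1/4.57 + 1/1.06 = 1.501 (units of 1/Ω).
Current divider: I(R_b) = I_total · G_k/ΣG = 3.62 × (0.2188/1.501) = 3.62 × 0.1458 = 0.5277 mA.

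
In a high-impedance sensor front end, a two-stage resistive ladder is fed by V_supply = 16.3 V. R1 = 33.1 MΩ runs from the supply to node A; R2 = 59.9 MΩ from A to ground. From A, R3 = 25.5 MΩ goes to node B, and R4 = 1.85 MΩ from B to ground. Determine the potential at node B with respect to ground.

V_B ≈ 0.399 V

Node A sees R2 in parallel with the series input of stage 2, R3 + R4 = 27.35 MΩ.
R2 ‖ (R3+R4) = 18.78 MΩ.
First divider: V_A = V_supply · 18.78/(33.1 + 18.78) = 5.900 V.
Then the unloaded second divider: V_B = V_A × R4/(R3+R4) = 5.900 × 0.06764 = 0.3991 V.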